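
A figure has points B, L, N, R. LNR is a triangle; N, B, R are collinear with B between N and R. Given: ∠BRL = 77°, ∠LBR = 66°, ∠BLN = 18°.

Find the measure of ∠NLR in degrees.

∠NLR = 55°

1. ∠LRN = 77°  [B on ray RN]
2. ∠LBN = 114°  [linear pair at B on NR]
3. ∠BNL = 48°  [△LNB]
4. ∠LNR = 48°  [B on ray NR]
5. ∠NLR = 55°  [△LNR]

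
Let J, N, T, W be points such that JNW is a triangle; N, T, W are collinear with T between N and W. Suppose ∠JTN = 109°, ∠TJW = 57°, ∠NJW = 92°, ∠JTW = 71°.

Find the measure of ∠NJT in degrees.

∠NJT = 35°

1. ∠JWT = 52°  [△JTW]
2. ∠JWN = 52°  [T on ray WN]
3. ∠JNW = 36°  [△JNW]
4. ∠JNT = 36°  [T on ray NW]
5. ∠NJT = 35°  [△JNT]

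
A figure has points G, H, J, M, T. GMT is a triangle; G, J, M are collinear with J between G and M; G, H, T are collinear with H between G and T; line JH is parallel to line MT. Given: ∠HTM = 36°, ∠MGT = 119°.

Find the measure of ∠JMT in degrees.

1. ∠GTM = 36°  [H on ray TG]
2. ∠GMT = 25°  [△GMT]
3. ∠JMT = 25°  [J on ray MG]

∠JMT = 25°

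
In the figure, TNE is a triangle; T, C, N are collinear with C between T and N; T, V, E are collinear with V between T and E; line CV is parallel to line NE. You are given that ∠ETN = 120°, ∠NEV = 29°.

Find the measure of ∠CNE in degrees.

∠CNE = 31°

1. ∠NET = 29°  [V on ray ET]
2. ∠ENT = 31°  [△TNE]
3. ∠CNE = 31°  [C on ray NT]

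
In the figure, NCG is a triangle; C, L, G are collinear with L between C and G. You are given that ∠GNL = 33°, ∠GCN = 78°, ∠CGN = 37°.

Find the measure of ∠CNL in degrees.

∠CNL = 32°

1. ∠LCN = 78°  [L on ray CG]
2. ∠LGN = 37°  [L on ray GC]
3. ∠GLN = 110°  [△NLG]
4. ∠CLN = 70°  [linear pair at L on CG]
5. ∠CNL = 32°  [△NCL]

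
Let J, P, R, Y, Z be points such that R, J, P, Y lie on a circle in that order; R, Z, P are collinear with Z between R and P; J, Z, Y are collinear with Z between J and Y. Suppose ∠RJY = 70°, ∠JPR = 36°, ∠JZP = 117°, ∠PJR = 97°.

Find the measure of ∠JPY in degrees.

1. ∠JRP = 47°  [△RJP]
2. ∠PJY = 27°  [△JZP]
3. ∠JYP = 47°  [same arc JP]
4. ∠JPY = 106°  [△JPY]

∠JPY = 106°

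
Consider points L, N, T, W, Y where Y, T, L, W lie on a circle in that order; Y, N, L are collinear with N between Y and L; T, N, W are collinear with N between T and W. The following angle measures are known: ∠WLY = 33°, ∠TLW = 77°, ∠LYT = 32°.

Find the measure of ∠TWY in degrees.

1. ∠WTY = 33°  [same arc YW]
2. ∠TYW = 103°  [cyclic YTLW, opposite ∠Y+∠L]
3. ∠TWY = 44°  [△YTW]

∠TWY = 44°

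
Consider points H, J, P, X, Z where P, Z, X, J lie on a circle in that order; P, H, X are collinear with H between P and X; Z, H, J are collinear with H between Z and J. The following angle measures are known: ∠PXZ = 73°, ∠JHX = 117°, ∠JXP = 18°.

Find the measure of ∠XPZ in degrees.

∠XPZ = 45°

1. ∠PHZ = 117°  [vertical angles at H]
2. ∠JZP = 18°  [same arc PJ]
3. ∠XPZ = 45°  [△PHZ]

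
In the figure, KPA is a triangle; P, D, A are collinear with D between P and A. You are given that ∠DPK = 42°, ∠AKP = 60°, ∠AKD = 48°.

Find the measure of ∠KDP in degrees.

1. ∠APK = 42°  [D on ray PA]
2. ∠KAP = 78°  [△KPA]
3. ∠DAK = 78°  [D on ray AP]
4. ∠ADK = 54°  [△KDA]
5. ∠KDP = 126°  [linear pair at D on PA]

∠KDP = 126°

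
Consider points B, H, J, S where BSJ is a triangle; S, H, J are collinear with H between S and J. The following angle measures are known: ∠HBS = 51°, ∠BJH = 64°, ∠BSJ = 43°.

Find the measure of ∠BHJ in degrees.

1. ∠BSH = 43°  [H on ray SJ]
2. ∠BHS = 86°  [△BSH]
3. ∠BHJ = 94°  [linear pair at H on SJ]

∠BHJ = 94°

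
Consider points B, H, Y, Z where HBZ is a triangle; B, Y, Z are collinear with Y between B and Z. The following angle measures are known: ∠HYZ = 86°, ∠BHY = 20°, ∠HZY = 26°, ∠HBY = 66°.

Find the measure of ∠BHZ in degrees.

∠BHZ = 88°

1. ∠BZH = 26°  [Y on ray ZB]
2. ∠HBZ = 66°  [Y on ray BZ]
3. ∠BHZ = 88°  [△HBZ]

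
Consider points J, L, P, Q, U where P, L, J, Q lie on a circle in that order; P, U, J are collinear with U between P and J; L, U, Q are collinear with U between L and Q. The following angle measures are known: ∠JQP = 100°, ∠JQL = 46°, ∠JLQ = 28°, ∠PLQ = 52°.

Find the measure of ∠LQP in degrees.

1. ∠JLP = 80°  [cyclic PLJQ, opposite ∠L+∠Q]
2. ∠JPL = 46°  [same arc LJ]
3. ∠LJP = 54°  [△PLJ]
4. ∠LQP = 54°  [same arc PL]

∠LQP = 54°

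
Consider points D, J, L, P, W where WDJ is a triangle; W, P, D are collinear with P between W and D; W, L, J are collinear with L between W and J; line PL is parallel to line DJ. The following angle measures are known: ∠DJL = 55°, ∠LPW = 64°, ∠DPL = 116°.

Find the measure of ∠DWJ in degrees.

∠DWJ = 61°

1. ∠DJW = 55°  [L on ray JW]
2. ∠JDW = 64°  [PL∥DJ, corresponding at P]
3. ∠DWJ = 61°  [△WDJ]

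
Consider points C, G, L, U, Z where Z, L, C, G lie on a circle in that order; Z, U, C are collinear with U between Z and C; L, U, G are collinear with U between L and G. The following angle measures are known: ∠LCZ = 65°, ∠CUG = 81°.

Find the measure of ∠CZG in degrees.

∠CZG = 16°

1. ∠LGZ = 65°  [same arc ZL]
2. ∠GUZ = 99°  [linear pair at U on ZC]
3. ∠CZG = 16°  [△ZUG]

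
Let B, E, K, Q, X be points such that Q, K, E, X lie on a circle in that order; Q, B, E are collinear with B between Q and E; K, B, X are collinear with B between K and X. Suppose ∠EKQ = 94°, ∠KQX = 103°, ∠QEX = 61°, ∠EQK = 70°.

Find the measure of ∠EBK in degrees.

1. ∠QKX = 61°  [same arc QX]
2. ∠KBQ = 49°  [△QBK]
3. ∠EBK = 131°  [linear pair at B on QE]

∠EBK = 131°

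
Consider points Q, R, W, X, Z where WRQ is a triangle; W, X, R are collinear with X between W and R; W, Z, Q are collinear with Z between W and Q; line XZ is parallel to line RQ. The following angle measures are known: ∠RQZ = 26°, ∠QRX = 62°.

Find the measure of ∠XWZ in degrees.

∠XWZ = 92°

1. ∠RQW = 26°  [Z on ray QW]
2. ∠QRW = 62°  [X on ray RW]
3. ∠QWR = 92°  [△WRQ]
4. ∠XWZ = 92°  [X on WR, Z on WQ]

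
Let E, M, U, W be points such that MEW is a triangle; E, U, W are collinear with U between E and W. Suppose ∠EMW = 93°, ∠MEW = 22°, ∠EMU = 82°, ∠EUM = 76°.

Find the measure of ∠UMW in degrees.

1. ∠EWM = 65°  [△MEW]
2. ∠MUW = 104°  [linear pair at U on EW]
3. ∠MWU = 65°  [U on ray WE]
4. ∠UMW = 11°  [△MUW]

∠UMW = 11°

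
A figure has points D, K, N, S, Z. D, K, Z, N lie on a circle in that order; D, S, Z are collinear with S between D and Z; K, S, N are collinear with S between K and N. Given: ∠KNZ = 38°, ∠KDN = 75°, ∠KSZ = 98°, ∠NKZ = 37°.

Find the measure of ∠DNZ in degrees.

1. ∠KDZ = 38°  [same arc KZ]
2. ∠DZK = 45°  [△KSZ]
3. ∠DKZ = 97°  [△DKZ]
4. ∠DNZ = 83°  [cyclic DKZN, opposite ∠K+∠N]

∠DNZ = 83°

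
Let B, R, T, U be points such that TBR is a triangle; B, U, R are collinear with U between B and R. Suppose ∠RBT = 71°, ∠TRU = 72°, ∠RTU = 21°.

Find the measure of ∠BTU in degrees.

∠BTU = 16°

1. ∠TBU = 71°  [U on ray BR]
2. ∠RUT = 87°  [△TUR]
3. ∠BUT = 93°  [linear pair at U on BR]
4. ∠BTU = 16°  [△TBU]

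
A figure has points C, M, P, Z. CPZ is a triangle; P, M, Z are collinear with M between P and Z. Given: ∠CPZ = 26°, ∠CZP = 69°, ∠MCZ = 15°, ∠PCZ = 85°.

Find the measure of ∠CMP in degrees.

1. ∠CZM = 69°  [M on ray ZP]
2. ∠CMZ = 96°  [△CMZ]
3. ∠CMP = 84°  [linear pair at M on PZ]

∠CMP = 84°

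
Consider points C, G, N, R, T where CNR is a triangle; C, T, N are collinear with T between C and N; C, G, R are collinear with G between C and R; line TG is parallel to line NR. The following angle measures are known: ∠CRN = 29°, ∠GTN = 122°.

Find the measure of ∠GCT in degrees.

∠GCT = 93°

1. ∠CGT = 29°  [TG∥NR, corresponding at G]
2. ∠CTG = 58°  [linear pair at T on CN]
3. ∠GCT = 93°  [△CTG]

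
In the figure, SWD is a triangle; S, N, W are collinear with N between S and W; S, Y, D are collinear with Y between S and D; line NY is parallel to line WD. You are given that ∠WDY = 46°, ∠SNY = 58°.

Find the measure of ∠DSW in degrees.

∠DSW = 76°

1. ∠SDW = 46°  [Y on ray DS]
2. ∠DWS = 58°  [NY∥WD, corresponding at N]
3. ∠DSW = 76°  [△SWD]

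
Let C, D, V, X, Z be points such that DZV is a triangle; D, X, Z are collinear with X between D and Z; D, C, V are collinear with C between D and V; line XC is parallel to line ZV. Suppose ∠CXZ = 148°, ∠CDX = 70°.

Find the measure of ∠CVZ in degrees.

1. ∠CXD = 32°  [linear pair at X on DZ]
2. ∠DCX = 78°  [△DXC]
3. ∠VCX = 102°  [linear pair at C on DV]
4. ∠CVZ = 78°  [XC∥ZV, co-interior at V–C]

∠CVZ = 78°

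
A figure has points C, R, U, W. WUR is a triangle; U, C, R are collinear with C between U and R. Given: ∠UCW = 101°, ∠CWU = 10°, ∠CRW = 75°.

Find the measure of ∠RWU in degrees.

1. ∠CUW = 69°  [△WUC]
2. ∠URW = 75°  [C on ray RU]
3. ∠RUW = 69°  [C on ray UR]
4. ∠RWU = 36°  [△WUR]

∠RWU = 36°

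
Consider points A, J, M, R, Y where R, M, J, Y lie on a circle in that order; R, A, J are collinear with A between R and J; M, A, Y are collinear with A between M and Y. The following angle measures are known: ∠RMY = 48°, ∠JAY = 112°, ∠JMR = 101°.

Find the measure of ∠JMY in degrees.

1. ∠RJY = 48°  [same arc RY]
2. ∠JYR = 79°  [cyclic RMJY, opposite ∠M+∠Y]
3. ∠JRY = 53°  [△RJY]
4. ∠JMY = 53°  [same arc JY]

∠JMY = 53°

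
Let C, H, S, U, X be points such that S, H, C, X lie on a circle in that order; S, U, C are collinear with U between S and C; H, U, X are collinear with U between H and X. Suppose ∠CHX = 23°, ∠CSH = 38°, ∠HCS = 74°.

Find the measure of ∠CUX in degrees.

∠CUX = 97°

1. ∠CSX = 23°  [same arc CX]
2. ∠HXS = 74°  [same arc SH]
3. ∠SUX = 83°  [△SUX]
4. ∠CUX = 97°  [linear pair at U on SC]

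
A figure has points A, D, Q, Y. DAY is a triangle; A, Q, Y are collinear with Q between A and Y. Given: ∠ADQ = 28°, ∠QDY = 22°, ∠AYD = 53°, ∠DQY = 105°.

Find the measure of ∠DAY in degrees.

1. ∠AQD = 75°  [linear pair at Q on AY]
2. ∠DAQ = 77°  [△DAQ]
3. ∠DAY = 77°  [Q on ray AY]

∠DAY = 77°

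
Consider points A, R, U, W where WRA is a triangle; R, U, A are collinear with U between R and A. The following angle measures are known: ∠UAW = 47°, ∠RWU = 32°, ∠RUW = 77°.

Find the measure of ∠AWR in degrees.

∠AWR = 62°

1. ∠RAW = 47°  [U on ray AR]
2. ∠URW = 71°  [△WRU]
3. ∠ARW = 71°  [U on ray RA]
4. ∠AWR = 62°  [△WRA]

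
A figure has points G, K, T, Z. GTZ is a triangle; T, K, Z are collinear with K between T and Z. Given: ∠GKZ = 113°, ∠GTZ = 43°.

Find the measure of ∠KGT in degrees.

1. ∠GKT = 67°  [linear pair at K on TZ]
2. ∠GTK = 43°  [K on ray TZ]
3. ∠KGT = 70°  [△GTK]

∠KGT = 70°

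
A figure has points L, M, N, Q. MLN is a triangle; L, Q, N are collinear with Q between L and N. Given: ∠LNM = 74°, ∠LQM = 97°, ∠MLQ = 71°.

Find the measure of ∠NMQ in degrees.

1. ∠MNQ = 74°  [Q on ray NL]
2. ∠MQN = 83°  [linear pair at Q on LN]
3. ∠NMQ = 23°  [△MQN]

∠NMQ = 23°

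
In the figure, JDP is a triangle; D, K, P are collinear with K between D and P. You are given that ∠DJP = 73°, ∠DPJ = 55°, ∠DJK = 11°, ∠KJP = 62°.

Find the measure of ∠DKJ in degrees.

1. ∠JPK = 55°  [K on ray PD]
2. ∠JKP = 63°  [△JKP]
3. ∠DKJ = 117°  [linear pair at K on DP]

∠DKJ = 117°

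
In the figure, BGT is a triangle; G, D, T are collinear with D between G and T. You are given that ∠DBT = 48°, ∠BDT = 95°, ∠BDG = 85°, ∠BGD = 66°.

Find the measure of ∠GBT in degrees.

∠GBT = 77°

1. ∠BTD = 37°  [△BDT]
2. ∠BGT = 66°  [D on ray GT]
3. ∠BTG = 37°  [D on ray TG]
4. ∠GBT = 77°  [△BGT]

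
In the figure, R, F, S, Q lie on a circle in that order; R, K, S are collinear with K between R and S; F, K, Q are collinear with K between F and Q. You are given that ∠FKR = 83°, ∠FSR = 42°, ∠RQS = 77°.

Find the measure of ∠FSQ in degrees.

∠FSQ = 104°

1. ∠FKS = 97°  [linear pair at K on RS]
2. ∠QFS = 41°  [△FKS]
3. ∠RFS = 103°  [cyclic RFSQ, opposite ∠F+∠Q]
4. ∠FRS = 35°  [△RFS]
5. ∠FQS = 35°  [same arc FS]
6. ∠FSQ = 104°  [△FSQ]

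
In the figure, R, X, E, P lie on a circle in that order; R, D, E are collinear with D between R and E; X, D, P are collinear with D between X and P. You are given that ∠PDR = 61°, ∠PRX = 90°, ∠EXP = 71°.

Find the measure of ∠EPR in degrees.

∠EPR = 67°

1. ∠EDP = 119°  [linear pair at D on RE]
2. ∠PEX = 90°  [cyclic RXEP, opposite ∠R+∠E]
3. ∠ERP = 71°  [same arc EP]
4. ∠EPX = 19°  [△XEP]
5. ∠PER = 42°  [△EDP]
6. ∠EPR = 67°  [△REP]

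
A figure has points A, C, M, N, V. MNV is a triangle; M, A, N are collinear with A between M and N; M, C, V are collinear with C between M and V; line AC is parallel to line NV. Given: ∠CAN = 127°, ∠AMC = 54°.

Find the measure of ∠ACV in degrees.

∠ACV = 107°

1. ∠CAM = 53°  [linear pair at A on MN]
2. ∠ACM = 73°  [△MAC]
3. ∠ACV = 107°  [linear pair at C on MV]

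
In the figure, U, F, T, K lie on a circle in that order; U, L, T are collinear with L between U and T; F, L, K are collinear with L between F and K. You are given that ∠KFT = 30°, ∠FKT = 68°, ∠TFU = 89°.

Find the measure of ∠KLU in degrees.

∠KLU = 127°

1. ∠KUT = 30°  [same arc TK]
2. ∠FUT = 68°  [same arc FT]
3. ∠FTU = 23°  [△UFT]
4. ∠FKU = 23°  [same arc UF]
5. ∠KLU = 127°  [△ULK]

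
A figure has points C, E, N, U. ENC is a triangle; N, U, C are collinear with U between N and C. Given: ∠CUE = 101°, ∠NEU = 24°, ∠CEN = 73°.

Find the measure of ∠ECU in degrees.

∠ECU = 30°

1. ∠EUN = 79°  [linear pair at U on NC]
2. ∠ENU = 77°  [△ENU]
3. ∠CNE = 77°  [U on ray NC]
4. ∠ECN = 30°  [△ENC]
5. ∠ECU = 30°  [U on ray CN]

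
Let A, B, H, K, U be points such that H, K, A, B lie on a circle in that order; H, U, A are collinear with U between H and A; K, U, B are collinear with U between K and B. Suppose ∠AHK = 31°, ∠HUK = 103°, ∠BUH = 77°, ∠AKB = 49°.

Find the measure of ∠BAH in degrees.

∠BAH = 46°

1. ∠ABK = 31°  [same arc KA]
2. ∠AUB = 103°  [vertical angles at U]
3. ∠BAH = 46°  [△AUB]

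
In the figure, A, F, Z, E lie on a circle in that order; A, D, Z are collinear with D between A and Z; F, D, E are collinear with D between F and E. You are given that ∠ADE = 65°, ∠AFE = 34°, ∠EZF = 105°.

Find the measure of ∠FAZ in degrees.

∠FAZ = 31°

1. ∠FDZ = 65°  [vertical angles at D]
2. ∠ADF = 115°  [linear pair at D on AZ]
3. ∠FAZ = 31°  [△ADF]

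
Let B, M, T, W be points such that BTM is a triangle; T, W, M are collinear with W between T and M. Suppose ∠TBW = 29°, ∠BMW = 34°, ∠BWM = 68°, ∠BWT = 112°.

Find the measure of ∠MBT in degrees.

∠MBT = 107°

1. ∠BTW = 39°  [△BTW]
2. ∠BMT = 34°  [W on ray MT]
3. ∠BTM = 39°  [W on ray TM]
4. ∠MBT = 107°  [△BTM]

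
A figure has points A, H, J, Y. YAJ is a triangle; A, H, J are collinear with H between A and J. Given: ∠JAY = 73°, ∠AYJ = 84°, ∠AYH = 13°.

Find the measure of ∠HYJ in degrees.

∠HYJ = 71°

1. ∠AJY = 23°  [△YAJ]
2. ∠HAY = 73°  [H on ray AJ]
3. ∠AHY = 94°  [△YAH]
4. ∠HJY = 23°  [H on ray JA]
5. ∠JHY = 86°  [linear pair at H on AJ]
6. ∠HYJ = 71°  [△YHJ]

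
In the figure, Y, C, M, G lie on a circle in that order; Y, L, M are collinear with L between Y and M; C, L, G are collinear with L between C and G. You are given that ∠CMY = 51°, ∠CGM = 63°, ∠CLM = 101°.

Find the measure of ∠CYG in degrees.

∠CYG = 91°

1. ∠GCM = 28°  [△CLM]
2. ∠CMG = 89°  [△CMG]
3. ∠CYG = 91°  [cyclic YCMG, opposite ∠Y+∠M]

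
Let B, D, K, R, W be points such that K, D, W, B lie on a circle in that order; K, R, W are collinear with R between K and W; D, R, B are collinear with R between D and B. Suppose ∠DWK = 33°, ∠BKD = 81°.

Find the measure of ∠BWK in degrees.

1. ∠DBK = 33°  [same arc KD]
2. ∠BDK = 66°  [△KDB]
3. ∠BWK = 66°  [same arc KB]

∠BWK = 66°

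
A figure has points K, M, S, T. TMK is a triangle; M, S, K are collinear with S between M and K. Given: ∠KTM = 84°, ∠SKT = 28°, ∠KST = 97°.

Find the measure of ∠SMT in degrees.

∠SMT = 68°

1. ∠MKT = 28°  [S on ray KM]
2. ∠KMT = 68°  [△TMK]
3. ∠SMT = 68°  [S on ray MK]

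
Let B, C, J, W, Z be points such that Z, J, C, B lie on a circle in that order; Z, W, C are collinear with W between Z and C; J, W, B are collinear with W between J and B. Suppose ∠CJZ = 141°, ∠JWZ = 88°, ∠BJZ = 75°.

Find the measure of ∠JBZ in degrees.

∠JBZ = 22°

1. ∠CBZ = 39°  [cyclic ZJCB, opposite ∠J+∠B]
2. ∠BWC = 88°  [vertical angles at W]
3. ∠BCZ = 75°  [same arc ZB]
4. ∠BZC = 66°  [△ZCB]
5. ∠BWZ = 92°  [linear pair at W on ZC]
6. ∠JBZ = 22°  [△ZWB]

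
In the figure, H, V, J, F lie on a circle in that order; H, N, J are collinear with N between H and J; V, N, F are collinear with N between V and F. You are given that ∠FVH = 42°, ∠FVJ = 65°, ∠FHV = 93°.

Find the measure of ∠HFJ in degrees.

∠HFJ = 73°

1. ∠FJH = 42°  [same arc HF]
2. ∠FHJ = 65°  [same arc JF]
3. ∠HFJ = 73°  [△HJF]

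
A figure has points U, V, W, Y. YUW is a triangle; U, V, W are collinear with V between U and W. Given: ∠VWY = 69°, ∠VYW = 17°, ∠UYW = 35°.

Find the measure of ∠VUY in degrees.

1. ∠UWY = 69°  [V on ray WU]
2. ∠WUY = 76°  [△YUW]
3. ∠VUY = 76°  [V on ray UW]

∠VUY = 76°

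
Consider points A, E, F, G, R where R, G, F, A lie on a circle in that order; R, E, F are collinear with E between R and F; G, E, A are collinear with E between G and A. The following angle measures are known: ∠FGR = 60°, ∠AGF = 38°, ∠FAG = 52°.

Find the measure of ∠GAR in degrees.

∠GAR = 68°

1. ∠FAR = 120°  [cyclic RGFA, opposite ∠G+∠A]
2. ∠ARF = 38°  [same arc FA]
3. ∠AFG = 90°  [△GFA]
4. ∠AFR = 22°  [△RFA]
5. ∠ARG = 90°  [cyclic RGFA, opposite ∠R+∠F]
6. ∠AGR = 22°  [same arc RA]
7. ∠GAR = 68°  [△RGA]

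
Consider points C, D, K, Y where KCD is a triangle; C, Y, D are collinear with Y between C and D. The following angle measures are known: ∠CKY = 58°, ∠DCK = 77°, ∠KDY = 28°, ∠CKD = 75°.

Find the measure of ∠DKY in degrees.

1. ∠KCY = 77°  [Y on ray CD]
2. ∠CYK = 45°  [△KCY]
3. ∠DYK = 135°  [linear pair at Y on CD]
4. ∠DKY = 17°  [△KYD]

∠DKY = 17°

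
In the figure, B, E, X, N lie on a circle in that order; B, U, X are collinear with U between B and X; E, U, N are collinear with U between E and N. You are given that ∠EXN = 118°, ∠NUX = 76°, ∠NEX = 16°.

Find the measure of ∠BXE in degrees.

1. ∠BUE = 76°  [vertical angles at U]
2. ∠EUX = 104°  [linear pair at U on BX]
3. ∠BXE = 60°  [△EUX]

∠BXE = 60°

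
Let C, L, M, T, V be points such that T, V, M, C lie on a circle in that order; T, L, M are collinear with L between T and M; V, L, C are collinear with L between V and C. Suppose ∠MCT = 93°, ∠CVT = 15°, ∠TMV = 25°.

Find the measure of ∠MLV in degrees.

∠MLV = 83°

1. ∠CMT = 15°  [same arc TC]
2. ∠TCV = 25°  [same arc TV]
3. ∠CTM = 72°  [△TMC]
4. ∠CLT = 83°  [△TLC]
5. ∠MLV = 83°  [vertical angles at L]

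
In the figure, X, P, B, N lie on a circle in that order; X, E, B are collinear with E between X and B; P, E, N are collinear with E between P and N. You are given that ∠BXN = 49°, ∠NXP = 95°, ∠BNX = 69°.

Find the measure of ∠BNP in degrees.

∠BNP = 46°

1. ∠BPN = 49°  [same arc BN]
2. ∠NBP = 85°  [cyclic XPBN, opposite ∠X+∠B]
3. ∠BNP = 46°  [△PBN]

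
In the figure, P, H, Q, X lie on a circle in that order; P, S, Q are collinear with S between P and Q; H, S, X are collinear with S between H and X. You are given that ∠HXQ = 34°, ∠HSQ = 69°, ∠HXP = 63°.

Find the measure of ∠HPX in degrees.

1. ∠HPQ = 34°  [same arc HQ]
2. ∠HSP = 111°  [linear pair at S on PQ]
3. ∠PHX = 35°  [△PSH]
4. ∠HPX = 82°  [△PHX]

∠HPX = 82°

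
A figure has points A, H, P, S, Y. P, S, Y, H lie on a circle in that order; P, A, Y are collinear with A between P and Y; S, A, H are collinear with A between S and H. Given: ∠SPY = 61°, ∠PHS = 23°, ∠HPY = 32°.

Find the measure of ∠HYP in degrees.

∠HYP = 64°

1. ∠SHY = 61°  [same arc SY]
2. ∠HAP = 125°  [△PAH]
3. ∠HAY = 55°  [linear pair at A on PY]
4. ∠HYP = 64°  [△YAH]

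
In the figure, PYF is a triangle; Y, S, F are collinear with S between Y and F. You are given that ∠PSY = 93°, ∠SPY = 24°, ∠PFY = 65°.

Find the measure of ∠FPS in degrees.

∠FPS = 28°

1. ∠FSP = 87°  [linear pair at S on YF]
2. ∠PFS = 65°  [S on ray FY]
3. ∠FPS = 28°  [△PSF]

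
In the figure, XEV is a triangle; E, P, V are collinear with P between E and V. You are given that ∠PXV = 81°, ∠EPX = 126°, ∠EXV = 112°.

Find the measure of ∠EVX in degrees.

∠EVX = 45°

1. ∠VPX = 54°  [linear pair at P on EV]
2. ∠PVX = 45°  [△XPV]
3. ∠EVX = 45°  [P on ray VE]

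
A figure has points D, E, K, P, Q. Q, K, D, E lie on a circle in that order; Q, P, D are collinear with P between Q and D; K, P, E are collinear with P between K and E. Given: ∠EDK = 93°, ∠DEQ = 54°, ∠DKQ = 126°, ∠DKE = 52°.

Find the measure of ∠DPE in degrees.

1. ∠DEK = 35°  [△KDE]
2. ∠DQE = 52°  [same arc DE]
3. ∠EDQ = 74°  [△QDE]
4. ∠DPE = 71°  [△DPE]

∠DPE = 71°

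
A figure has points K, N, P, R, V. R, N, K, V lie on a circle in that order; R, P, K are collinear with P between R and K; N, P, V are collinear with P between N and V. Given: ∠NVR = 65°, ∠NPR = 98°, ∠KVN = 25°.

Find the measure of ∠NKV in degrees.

∠NKV = 122°

1. ∠NKR = 65°  [same arc RN]
2. ∠KPN = 82°  [linear pair at P on RK]
3. ∠KNV = 33°  [△NPK]
4. ∠NKV = 122°  [△NKV]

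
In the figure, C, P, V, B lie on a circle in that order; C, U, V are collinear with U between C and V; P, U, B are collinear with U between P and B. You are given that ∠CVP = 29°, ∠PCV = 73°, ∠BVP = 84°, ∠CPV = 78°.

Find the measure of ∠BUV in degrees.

∠BUV = 52°

1. ∠PBV = 73°  [same arc PV]
2. ∠BPV = 23°  [△PVB]
3. ∠CBV = 102°  [cyclic CPVB, opposite ∠P+∠B]
4. ∠BCV = 23°  [same arc VB]
5. ∠BVC = 55°  [△CVB]
6. ∠BUV = 52°  [△VUB]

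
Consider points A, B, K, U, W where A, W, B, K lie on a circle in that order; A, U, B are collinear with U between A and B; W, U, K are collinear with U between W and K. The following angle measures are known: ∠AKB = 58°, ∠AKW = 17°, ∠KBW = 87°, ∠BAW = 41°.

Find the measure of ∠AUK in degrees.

1. ∠BKW = 41°  [same arc WB]
2. ∠BWK = 52°  [△WBK]
3. ∠BAK = 52°  [same arc BK]
4. ∠AUK = 111°  [△AUK]

∠AUK = 111°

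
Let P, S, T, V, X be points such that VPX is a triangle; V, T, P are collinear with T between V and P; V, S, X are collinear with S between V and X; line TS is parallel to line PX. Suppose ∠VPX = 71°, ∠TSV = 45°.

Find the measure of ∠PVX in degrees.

∠PVX = 64°

1. ∠STV = 71°  [TS∥PX, corresponding at T]
2. ∠SVT = 64°  [△VTS]
3. ∠PVX = 64°  [T on VP, S on VX]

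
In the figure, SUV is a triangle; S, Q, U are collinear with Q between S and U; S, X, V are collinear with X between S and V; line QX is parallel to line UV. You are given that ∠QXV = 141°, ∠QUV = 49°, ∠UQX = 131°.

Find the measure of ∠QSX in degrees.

∠QSX = 92°

1. ∠QXS = 39°  [linear pair at X on SV]
2. ∠SQX = 49°  [linear pair at Q on SU]
3. ∠QSX = 92°  [△SQX]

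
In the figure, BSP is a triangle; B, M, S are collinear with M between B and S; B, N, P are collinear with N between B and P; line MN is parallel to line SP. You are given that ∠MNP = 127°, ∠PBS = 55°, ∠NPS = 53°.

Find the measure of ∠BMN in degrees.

1. ∠BNM = 53°  [linear pair at N on BP]
2. ∠MBN = 55°  [M on BS, N on BP]
3. ∠BMN = 72°  [△BMN]

∠BMN = 72°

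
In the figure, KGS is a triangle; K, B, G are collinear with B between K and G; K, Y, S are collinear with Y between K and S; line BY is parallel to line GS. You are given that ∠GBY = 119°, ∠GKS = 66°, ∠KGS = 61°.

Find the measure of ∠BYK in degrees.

1. ∠KBY = 61°  [linear pair at B on KG]
2. ∠BKY = 66°  [B on KG, Y on KS]
3. ∠BYK = 53°  [△KBY]

∠BYK = 53°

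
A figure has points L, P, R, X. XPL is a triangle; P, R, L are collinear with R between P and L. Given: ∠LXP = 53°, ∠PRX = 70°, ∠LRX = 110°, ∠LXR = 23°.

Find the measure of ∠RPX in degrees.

∠RPX = 80°

1. ∠RLX = 47°  [△XRL]
2. ∠PLX = 47°  [R on ray LP]
3. ∠LPX = 80°  [△XPL]
4. ∠RPX = 80°  [R on ray PL]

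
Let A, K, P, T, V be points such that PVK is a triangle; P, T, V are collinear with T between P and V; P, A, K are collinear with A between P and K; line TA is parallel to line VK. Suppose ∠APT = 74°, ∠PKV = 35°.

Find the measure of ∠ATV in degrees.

1. ∠KPV = 74°  [T on PV, A on PK]
2. ∠KVP = 71°  [△PVK]
3. ∠ATP = 71°  [TA∥VK, corresponding at T]
4. ∠ATV = 109°  [linear pair at T on PV]

∠ATV = 109°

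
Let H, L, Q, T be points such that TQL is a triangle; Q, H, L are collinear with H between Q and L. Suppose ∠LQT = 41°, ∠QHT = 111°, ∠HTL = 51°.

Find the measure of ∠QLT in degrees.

1. ∠LHT = 69°  [linear pair at H on QL]
2. ∠HLT = 60°  [△THL]
3. ∠QLT = 60°  [H on ray LQ]

∠QLT = 60°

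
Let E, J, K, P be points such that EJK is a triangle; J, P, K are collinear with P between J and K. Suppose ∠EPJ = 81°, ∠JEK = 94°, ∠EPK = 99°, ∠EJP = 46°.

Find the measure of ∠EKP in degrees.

∠EKP = 40°

1. ∠EJK = 46°  [P on ray JK]
2. ∠EKJ = 40°  [△EJK]
3. ∠EKP = 40°  [P on ray KJ]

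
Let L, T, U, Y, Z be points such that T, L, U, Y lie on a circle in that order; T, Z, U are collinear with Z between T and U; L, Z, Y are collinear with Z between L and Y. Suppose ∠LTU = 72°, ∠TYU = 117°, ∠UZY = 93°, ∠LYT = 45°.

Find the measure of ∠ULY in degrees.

∠ULY = 48°

1. ∠LZT = 93°  [vertical angles at Z]
2. ∠LUT = 45°  [same arc TL]
3. ∠LZU = 87°  [linear pair at Z on TU]
4. ∠ULY = 48°  [△LZU]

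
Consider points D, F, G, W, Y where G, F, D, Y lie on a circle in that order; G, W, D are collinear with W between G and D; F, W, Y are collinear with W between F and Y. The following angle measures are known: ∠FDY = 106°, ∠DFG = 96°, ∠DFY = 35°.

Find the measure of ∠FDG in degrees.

∠FDG = 45°

1. ∠DYF = 39°  [△FDY]
2. ∠DGF = 39°  [same arc FD]
3. ∠FDG = 45°  [△GFD]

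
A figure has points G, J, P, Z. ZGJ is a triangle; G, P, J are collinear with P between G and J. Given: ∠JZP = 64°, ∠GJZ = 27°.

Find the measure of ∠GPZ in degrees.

1. ∠PJZ = 27°  [P on ray JG]
2. ∠JPZ = 89°  [△ZPJ]
3. ∠GPZ = 91°  [linear pair at P on GJ]

∠GPZ = 91°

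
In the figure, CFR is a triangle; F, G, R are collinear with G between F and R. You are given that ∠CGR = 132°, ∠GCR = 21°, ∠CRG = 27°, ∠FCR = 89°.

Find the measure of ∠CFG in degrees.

∠CFG = 64°

1. ∠CRF = 27°  [G on ray RF]
2. ∠CFR = 64°  [△CFR]
3. ∠CFG = 64°  [G on ray FR]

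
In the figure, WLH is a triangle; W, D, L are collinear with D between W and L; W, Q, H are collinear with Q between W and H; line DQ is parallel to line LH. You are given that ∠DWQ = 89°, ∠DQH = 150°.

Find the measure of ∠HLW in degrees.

∠HLW = 61°

1. ∠DQW = 30°  [linear pair at Q on WH]
2. ∠QDW = 61°  [△WDQ]
3. ∠HLW = 61°  [DQ∥LH, corresponding at D]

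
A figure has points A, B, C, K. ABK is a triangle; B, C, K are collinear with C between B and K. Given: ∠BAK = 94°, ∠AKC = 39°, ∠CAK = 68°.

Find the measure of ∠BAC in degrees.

∠BAC = 26°

1. ∠ACK = 73°  [△ACK]
2. ∠AKB = 39°  [C on ray KB]
3. ∠ACB = 107°  [linear pair at C on BK]
4. ∠ABK = 47°  [△ABK]
5. ∠ABC = 47°  [C on ray BK]
6. ∠BAC = 26°  [△ABC]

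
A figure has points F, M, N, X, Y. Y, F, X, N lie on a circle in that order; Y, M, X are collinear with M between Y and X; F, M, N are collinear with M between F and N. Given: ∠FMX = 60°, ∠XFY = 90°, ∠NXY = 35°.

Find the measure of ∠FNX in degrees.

∠FNX = 25°

1. ∠NMY = 60°  [vertical angles at M]
2. ∠NMX = 120°  [linear pair at M on YX]
3. ∠FNX = 25°  [△XMN]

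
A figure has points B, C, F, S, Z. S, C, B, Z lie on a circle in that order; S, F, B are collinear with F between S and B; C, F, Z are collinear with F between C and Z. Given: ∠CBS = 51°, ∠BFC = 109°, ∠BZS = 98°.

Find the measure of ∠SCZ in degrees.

∠SCZ = 62°

1. ∠CFS = 71°  [linear pair at F on SB]
2. ∠BCS = 82°  [cyclic SCBZ, opposite ∠C+∠Z]
3. ∠BSC = 47°  [△SCB]
4. ∠SCZ = 62°  [△SFC]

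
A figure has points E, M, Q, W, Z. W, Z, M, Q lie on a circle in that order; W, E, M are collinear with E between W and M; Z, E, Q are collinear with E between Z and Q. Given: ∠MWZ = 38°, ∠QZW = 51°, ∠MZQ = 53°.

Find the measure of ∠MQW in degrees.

∠MQW = 76°

1. ∠QMW = 51°  [same arc WQ]
2. ∠MWQ = 53°  [same arc MQ]
3. ∠MQW = 76°  [△WMQ]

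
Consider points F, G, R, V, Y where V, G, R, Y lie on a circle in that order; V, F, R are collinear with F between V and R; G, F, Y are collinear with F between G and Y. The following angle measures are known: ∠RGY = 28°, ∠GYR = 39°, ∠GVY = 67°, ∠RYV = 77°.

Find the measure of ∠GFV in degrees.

1. ∠RVY = 28°  [same arc RY]
2. ∠GVR = 39°  [same arc GR]
3. ∠VRY = 75°  [△VRY]
4. ∠VGY = 75°  [same arc VY]
5. ∠GFV = 66°  [△VFG]

∠GFV = 66°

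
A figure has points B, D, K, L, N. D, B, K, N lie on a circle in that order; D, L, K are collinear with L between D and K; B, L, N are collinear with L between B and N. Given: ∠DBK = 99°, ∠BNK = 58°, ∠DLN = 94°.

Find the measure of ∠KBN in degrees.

∠KBN = 63°

1. ∠BDK = 58°  [same arc BK]
2. ∠BLK = 94°  [vertical angles at L]
3. ∠BKD = 23°  [△DBK]
4. ∠KBN = 63°  [△BLK]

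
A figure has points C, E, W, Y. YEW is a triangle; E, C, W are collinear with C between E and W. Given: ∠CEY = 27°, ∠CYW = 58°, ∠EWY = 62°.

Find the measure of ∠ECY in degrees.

1. ∠CWY = 62°  [C on ray WE]
2. ∠WCY = 60°  [△YCW]
3. ∠ECY = 120°  [linear pair at C on EW]

∠ECY = 120°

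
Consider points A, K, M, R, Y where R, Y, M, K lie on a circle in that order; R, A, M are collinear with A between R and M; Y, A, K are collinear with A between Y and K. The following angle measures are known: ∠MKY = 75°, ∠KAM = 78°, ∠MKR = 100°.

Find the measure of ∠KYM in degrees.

1. ∠KMR = 27°  [△MAK]
2. ∠KRM = 53°  [△RMK]
3. ∠KYM = 53°  [same arc MK]

∠KYM = 53°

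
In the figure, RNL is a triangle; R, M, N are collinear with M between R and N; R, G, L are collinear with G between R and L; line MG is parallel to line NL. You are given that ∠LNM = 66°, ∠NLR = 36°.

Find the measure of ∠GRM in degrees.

∠GRM = 78°

1. ∠LNR = 66°  [M on ray NR]
2. ∠LRN = 78°  [△RNL]
3. ∠GRM = 78°  [M on RN, G on RL]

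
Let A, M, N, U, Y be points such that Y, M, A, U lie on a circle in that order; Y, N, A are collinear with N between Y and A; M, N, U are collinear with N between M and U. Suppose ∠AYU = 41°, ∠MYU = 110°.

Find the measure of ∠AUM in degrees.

1. ∠AMU = 41°  [same arc AU]
2. ∠MAU = 70°  [cyclic YMAU, opposite ∠Y+∠A]
3. ∠AUM = 69°  [△MAU]

∠AUM = 69°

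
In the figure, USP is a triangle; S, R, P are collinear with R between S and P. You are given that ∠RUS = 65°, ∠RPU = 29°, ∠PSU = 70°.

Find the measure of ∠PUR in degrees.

1. ∠RSU = 70°  [R on ray SP]
2. ∠SRU = 45°  [△USR]
3. ∠PRU = 135°  [linear pair at R on SP]
4. ∠PUR = 16°  [△URP]

∠PUR = 16°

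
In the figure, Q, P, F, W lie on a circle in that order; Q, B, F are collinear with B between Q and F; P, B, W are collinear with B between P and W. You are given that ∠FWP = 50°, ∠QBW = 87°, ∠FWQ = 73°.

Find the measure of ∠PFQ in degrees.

1. ∠FQP = 50°  [same arc PF]
2. ∠FPQ = 107°  [cyclic QPFW, opposite ∠P+∠W]
3. ∠PFQ = 23°  [△QPF]

∠PFQ = 23°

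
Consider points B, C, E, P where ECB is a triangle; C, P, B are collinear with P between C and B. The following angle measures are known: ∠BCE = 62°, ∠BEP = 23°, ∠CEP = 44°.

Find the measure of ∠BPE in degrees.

∠BPE = 106°

1. ∠ECP = 62°  [P on ray CB]
2. ∠CPE = 74°  [△ECP]
3. ∠BPE = 106°  [linear pair at P on CB]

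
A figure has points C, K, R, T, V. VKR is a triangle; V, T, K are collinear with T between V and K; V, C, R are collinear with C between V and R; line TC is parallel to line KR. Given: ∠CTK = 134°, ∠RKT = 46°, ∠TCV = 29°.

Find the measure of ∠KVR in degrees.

1. ∠RKV = 46°  [T on ray KV]
2. ∠KRV = 29°  [TC∥KR, corresponding at C]
3. ∠KVR = 105°  [△VKR]

∠KVR = 105°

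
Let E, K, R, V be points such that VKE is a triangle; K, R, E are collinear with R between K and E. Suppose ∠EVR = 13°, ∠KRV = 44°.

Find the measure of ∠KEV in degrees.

∠KEV = 31°

1. ∠ERV = 136°  [linear pair at R on KE]
2. ∠REV = 31°  [△VRE]
3. ∠KEV = 31°  [R on ray EK]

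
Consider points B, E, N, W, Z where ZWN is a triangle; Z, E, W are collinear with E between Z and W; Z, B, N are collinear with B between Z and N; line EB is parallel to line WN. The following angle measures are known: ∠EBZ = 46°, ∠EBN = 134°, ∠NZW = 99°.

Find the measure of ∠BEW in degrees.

1. ∠WNZ = 46°  [EB∥WN, corresponding at B]
2. ∠NWZ = 35°  [△ZWN]
3. ∠BEZ = 35°  [EB∥WN, corresponding at E]
4. ∠BEW = 145°  [linear pair at E on ZW]

∠BEW = 145°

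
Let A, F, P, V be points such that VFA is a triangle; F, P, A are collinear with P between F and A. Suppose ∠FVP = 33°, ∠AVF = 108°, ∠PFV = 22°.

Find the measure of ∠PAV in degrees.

1. ∠AFV = 22°  [P on ray FA]
2. ∠FAV = 50°  [△VFA]
3. ∠PAV = 50°  [P on ray AF]

∠PAV = 50°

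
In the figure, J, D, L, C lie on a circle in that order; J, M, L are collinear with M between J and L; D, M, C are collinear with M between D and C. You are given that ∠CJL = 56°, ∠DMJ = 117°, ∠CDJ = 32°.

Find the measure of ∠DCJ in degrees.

1. ∠CDL = 56°  [same arc LC]
2. ∠DML = 63°  [linear pair at M on JL]
3. ∠DLJ = 61°  [△DML]
4. ∠DCJ = 61°  [same arc JD]

∠DCJ = 61°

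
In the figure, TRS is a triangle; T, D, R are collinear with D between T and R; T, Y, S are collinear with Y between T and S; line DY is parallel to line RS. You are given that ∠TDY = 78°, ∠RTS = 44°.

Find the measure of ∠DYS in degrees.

∠DYS = 122°

1. ∠SRT = 78°  [DY∥RS, corresponding at D]
2. ∠RST = 58°  [△TRS]
3. ∠DYT = 58°  [DY∥RS, corresponding at Y]
4. ∠DYS = 122°  [linear pair at Y on TS]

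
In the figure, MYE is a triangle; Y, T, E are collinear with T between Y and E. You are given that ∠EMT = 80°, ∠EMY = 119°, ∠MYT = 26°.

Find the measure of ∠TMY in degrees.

∠TMY = 39°

1. ∠EYM = 26°  [T on ray YE]
2. ∠MEY = 35°  [△MYE]
3. ∠MET = 35°  [T on ray EY]
4. ∠ETM = 65°  [△MTE]
5. ∠MTY = 115°  [linear pair at T on YE]
6. ∠TMY = 39°  [△MYT]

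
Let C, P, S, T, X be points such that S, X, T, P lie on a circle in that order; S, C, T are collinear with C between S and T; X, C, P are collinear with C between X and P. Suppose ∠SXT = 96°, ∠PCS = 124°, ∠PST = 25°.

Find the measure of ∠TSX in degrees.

∠TSX = 53°

1. ∠SPT = 84°  [cyclic SXTP, opposite ∠X+∠P]
2. ∠TCX = 124°  [vertical angles at C]
3. ∠PTS = 71°  [△STP]
4. ∠SCX = 56°  [linear pair at C on ST]
5. ∠PXS = 71°  [same arc SP]
6. ∠TSX = 53°  [△SCX]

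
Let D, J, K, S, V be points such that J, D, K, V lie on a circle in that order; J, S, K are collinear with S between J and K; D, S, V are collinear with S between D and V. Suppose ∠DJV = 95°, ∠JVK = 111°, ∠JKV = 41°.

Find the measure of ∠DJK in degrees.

∠DJK = 67°

1. ∠DKV = 85°  [cyclic JDKV, opposite ∠J+∠K]
2. ∠KJV = 28°  [△JKV]
3. ∠KDV = 28°  [same arc KV]
4. ∠DVK = 67°  [△DKV]
5. ∠DJK = 67°  [same arc DK]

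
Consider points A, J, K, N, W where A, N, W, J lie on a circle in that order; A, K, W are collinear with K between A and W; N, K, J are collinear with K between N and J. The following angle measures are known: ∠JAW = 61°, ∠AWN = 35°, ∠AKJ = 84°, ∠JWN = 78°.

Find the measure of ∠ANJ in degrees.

1. ∠AJN = 35°  [△AKJ]
2. ∠JAN = 102°  [cyclic ANWJ, opposite ∠A+∠W]
3. ∠ANJ = 43°  [△ANJ]

∠ANJ = 43°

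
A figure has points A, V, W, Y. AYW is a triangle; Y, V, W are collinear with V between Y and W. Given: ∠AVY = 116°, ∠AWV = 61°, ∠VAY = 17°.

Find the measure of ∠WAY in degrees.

∠WAY = 72°

1. ∠AYV = 47°  [△AYV]
2. ∠AWY = 61°  [V on ray WY]
3. ∠AYW = 47°  [V on ray YW]
4. ∠WAY = 72°  [△AYW]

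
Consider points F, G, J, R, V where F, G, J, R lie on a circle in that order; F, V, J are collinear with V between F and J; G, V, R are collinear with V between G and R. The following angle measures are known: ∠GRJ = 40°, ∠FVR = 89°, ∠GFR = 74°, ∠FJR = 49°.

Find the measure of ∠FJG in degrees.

∠FJG = 57°

1. ∠GVJ = 89°  [vertical angles at V]
2. ∠GJR = 106°  [cyclic FGJR, opposite ∠F+∠J]
3. ∠JGR = 34°  [△GJR]
4. ∠FJG = 57°  [△GVJ]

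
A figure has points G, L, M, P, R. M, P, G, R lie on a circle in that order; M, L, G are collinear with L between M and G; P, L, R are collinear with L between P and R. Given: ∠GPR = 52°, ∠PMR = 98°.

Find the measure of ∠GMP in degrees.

∠GMP = 46°

1. ∠PGR = 82°  [cyclic MPGR, opposite ∠M+∠G]
2. ∠GRP = 46°  [△PGR]
3. ∠GMP = 46°  [same arc PG]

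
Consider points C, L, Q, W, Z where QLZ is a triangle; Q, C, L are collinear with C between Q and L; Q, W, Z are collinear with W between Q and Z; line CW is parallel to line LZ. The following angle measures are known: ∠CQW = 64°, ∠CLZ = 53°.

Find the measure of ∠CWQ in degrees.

∠CWQ = 63°

1. ∠LQZ = 64°  [C on QL, W on QZ]
2. ∠QLZ = 53°  [C on ray LQ]
3. ∠LZQ = 63°  [△QLZ]
4. ∠CWQ = 63°  [CW∥LZ, corresponding at W]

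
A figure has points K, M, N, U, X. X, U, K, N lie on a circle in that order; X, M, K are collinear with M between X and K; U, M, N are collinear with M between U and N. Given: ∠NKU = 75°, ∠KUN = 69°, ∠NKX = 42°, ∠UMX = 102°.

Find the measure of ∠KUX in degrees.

∠KUX = 111°

1. ∠KXN = 69°  [same arc KN]
2. ∠KNX = 69°  [△XKN]
3. ∠KUX = 111°  [cyclic XUKN, opposite ∠U+∠N]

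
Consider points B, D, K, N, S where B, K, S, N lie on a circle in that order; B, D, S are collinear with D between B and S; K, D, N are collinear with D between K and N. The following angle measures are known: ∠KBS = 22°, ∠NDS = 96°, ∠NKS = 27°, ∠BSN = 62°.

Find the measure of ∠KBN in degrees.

∠KBN = 49°

1. ∠KNS = 22°  [same arc KS]
2. ∠KSN = 131°  [△KSN]
3. ∠KBN = 49°  [cyclic BKSN, opposite ∠B+∠S]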